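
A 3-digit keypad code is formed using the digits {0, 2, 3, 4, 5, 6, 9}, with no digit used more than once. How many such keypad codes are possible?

This is a permutation of 3 out of 7: P(7,3) = 7!/4!.
That product is 7 × 6 × 5 = 210.

210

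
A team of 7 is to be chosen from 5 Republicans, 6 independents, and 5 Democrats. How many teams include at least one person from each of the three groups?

10660

Total 7-person selections from all 16: C(16,7) = 11440.
Selections missing a whole group: no Republicans → C(11,7) = 330; no independents → C(10,7) = 120; no Democrats → C(11,7) = 330.
Add back selections omitting two groups (i.e. drawn from a single group): C(5,7) + C(6,7) + C(5,7) = 0.
By inclusion–exclusion: 11440 − 780 + 0 = 10660.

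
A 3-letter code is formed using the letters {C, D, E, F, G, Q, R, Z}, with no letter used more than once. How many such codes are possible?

336

With no repetition, fill the 3 letters in order: 8 choices, then 7, down to 6.
That product is 8 × 7 × 6 = 336.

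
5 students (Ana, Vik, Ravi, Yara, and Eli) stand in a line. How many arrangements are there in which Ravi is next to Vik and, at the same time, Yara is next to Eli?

Treat {Ravi,Vik} as one block (2 orders) and {Yara,Eli} as another (2 orders).
That leaves 3 units to arrange: 2 × 2 × 3! = 4 × 6 = 24.

24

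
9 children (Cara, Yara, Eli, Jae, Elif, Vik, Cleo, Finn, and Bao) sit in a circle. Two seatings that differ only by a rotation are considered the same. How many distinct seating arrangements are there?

40320

Around a circle, 9 distinct people have 9!/9 = (8)! = 40320 rotationally distinct seatings.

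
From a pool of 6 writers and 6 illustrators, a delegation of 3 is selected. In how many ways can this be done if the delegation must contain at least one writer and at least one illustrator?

180

With no constraint there are C(12,3) = 220 possible selections.
Subtract selections that omit an entire group: no writers → C(6,3) = 20; no illustrators → C(6,3) = 20.
Both groups omitted at once is impossible, so 220 − 40 = 180.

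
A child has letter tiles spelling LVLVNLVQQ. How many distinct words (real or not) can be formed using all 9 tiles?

The 9 letters of LVLVNLVQQ have repeats: L appearing 3 times, Q appearing twice, and V appearing 3 times.
So there are 9! / (3!·3!·2!) = 5040 distinguishable arrangements.

5040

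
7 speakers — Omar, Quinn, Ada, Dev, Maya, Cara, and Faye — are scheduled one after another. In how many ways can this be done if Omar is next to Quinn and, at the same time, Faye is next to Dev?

Treat {Omar,Quinn} as one block (2 orders) and {Faye,Dev} as another (2 orders).
That leaves 5 units to arrange: 2 × 2 × 5! = 4 × 120 = 480.

480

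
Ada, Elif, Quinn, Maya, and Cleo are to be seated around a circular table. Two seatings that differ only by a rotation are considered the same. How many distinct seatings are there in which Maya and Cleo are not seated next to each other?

12

Without the restriction there are (4)! = 24 seatings.
Those with Maya next to Cleo: fuse the pair into one unit and seat 4 units around a circle — 2·(3)! = 12.
Subtracting, 24 − 12 = 12.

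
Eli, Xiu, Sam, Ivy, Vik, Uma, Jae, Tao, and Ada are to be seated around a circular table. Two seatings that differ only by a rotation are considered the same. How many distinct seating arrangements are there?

Fix one person's seat to break rotational symmetry; the remaining 8 people can be arranged in (8)! = 40320 ways.

40320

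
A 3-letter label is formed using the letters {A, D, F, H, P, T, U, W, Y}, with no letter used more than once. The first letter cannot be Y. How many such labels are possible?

The first letter has 9−1 = 8 choices (anything except Y).
The remaining 2 letters are filled from the other 8 symbols without repetition: 8 × 7 = 56.
Total: 8 × 56 = 448.

448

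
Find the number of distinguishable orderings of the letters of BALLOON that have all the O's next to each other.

Treat the 2 copies of O as a single block. The multiset to arrange is then {OO, A, B, L, L, N}, 6 items in all.
That gives (6)!/(2!) = 360 arrangements.

360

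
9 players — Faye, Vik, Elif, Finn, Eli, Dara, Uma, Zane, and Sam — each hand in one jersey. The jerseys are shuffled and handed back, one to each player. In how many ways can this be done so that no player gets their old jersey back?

133496

This is the derangement count D_9: permutations of 9 items with no fixed point.
By inclusion–exclusion this is Σ_{j=0}^{9} (−1)^j C(9,j)·(9−j)!.
Computing: 362880 − 362880 + 181440 − 60480 + 15120 − 3024 + 504 − 72 + 9 − 1 = 133496.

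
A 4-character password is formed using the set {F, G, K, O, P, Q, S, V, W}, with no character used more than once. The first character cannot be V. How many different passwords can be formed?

The first character has 9−1 = 8 choices (anything except V).
The remaining 3 characters are filled from the other 8 symbols without repetition: 8 × 7 × 6 = 336.
Total: 8 × 336 = 2688.

2688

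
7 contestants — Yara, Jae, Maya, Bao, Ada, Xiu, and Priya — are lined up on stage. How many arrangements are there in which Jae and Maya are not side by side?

There are 7! = 5040 arrangements in all. If Jae and Maya are adjacent, merging them into one block gives 2·(6)! = 1440 arrangements.
Complementary counting: 5040 − 1440 = 3600.

3600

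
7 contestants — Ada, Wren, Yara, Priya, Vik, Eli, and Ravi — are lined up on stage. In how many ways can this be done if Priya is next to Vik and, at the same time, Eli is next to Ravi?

Treat {Priya,Vik} as one block (2 orders) and {Eli,Ravi} as another (2 orders).
That leaves 5 units to arrange: 2 × 2 × 5! = 4 × 120 = 480.

480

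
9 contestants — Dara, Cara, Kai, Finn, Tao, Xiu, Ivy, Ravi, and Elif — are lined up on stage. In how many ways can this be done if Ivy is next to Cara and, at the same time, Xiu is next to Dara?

20160

Treat {Ivy,Cara} as one block (2 orders) and {Xiu,Dara} as another (2 orders).
That leaves 7 units to arrange: 2 × 2 × 7! = 4 × 5040 = 20160.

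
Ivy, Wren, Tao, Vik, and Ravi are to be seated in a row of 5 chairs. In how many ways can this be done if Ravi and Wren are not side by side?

There are 5! = 120 arrangements in all. If Ravi and Wren are adjacent, merging them into one block gives 2·(4)! = 48 arrangements.
Complementary counting: 120 − 48 = 72.

72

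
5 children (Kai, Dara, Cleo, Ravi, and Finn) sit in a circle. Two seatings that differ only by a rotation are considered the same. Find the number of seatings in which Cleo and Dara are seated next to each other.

Treat {Cleo, Dara} as one unit (2 internal orders) and seat the resulting 4 units around the table: (3)! circular arrangements.
So 2 × (3)! = 2 × 6 = 12.

12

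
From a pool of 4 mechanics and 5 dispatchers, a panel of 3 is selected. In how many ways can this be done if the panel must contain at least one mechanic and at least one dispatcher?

Total 3-person selections from all 9: C(9,3) = 84.
Subtract selections that omit an entire group: no mechanics → C(5,3) = 10; no dispatchers → C(4,3) = 4.
Both groups omitted at once is impossible, so 84 − 14 = 70.

70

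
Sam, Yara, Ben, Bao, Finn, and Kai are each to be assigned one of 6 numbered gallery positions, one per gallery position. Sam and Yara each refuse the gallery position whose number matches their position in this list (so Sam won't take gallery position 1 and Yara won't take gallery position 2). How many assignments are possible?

504

Let Aᵢ (for i ∈ {1, 2}) be the placements that put person i in their forbidden gallery position. Any j of these fix j positions, leaving (6−j)! ways to fill the rest, and there are C(2,j) ways to pick which j.
By inclusion–exclusion, the number of valid placements is Σ_{j=0}^{2} (−1)^j C(2,j)·(6−j)!.
Computing: 720 − 240 + 24 = 504.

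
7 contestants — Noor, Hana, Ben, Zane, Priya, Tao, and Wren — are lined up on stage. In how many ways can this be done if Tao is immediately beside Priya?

Place the 5 others and the Tao-Priya pair as 6 objects in a line; the pair has 2 internal arrangements.
That gives 2 × 6! = 2 × 720 = 1440.

1440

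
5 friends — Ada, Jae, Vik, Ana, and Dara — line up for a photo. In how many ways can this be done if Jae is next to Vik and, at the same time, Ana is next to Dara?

24

Treat {Jae,Vik} as one block (2 orders) and {Ana,Dara} as another (2 orders).
That leaves 3 units to arrange: 2 × 2 × 3! = 4 × 6 = 24.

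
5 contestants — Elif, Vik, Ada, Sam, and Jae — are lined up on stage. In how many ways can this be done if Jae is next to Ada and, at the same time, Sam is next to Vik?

Treat {Jae,Ada} as one block (2 orders) and {Sam,Vik} as another (2 orders).
That leaves 3 units to arrange: 2 × 2 × 3! = 4 × 6 = 24.

24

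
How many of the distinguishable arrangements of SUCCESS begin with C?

Fix C in the first position and arrange the remaining 6 letters.
Those 6 letters have S appearing 3 times, giving (6)!/(3!) = 120.

120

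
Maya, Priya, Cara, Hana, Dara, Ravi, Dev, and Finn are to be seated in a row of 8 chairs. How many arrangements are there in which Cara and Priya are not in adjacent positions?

30240

There are 8! = 40320 arrangements in all. If Cara and Priya are adjacent, merging them into one block gives 2·(7)! = 10080 arrangements.
Complementary counting: 40320 − 10080 = 30240.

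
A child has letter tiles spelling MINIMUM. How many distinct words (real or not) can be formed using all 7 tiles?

The 7 letters of MINIMUM have repeats: I appearing twice and M appearing 3 times.
Dividing 7! = 5040 by 3!·2! = 12 for the repeated letters gives 420.

420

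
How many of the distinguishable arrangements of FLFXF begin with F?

With the first slot taken by F, it remains to arrange the other 4 letters (LFXF).
Those 4 letters have F appearing twice, giving (4)!/(2!) = 12.

12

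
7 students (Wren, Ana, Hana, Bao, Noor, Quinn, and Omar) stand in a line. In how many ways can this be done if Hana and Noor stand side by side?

1440

Treat {Hana, Noor} as a single unit. There are 6 units to order, and the pair itself can be ordered 2 ways.
So the count is 2·(6)! = 1440.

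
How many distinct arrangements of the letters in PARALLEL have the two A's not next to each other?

Total arrangements of PARALLEL: 8!/(3!·2!) = 3360.
If the two A's are adjacent, glue them into one block, leaving 7 items to arrange: (7)!/(3!) = 840 ways.
Hence 3360 − 840 = 2520.

2520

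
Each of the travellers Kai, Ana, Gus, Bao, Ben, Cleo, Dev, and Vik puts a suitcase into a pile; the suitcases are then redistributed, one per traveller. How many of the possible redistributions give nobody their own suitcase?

Let Aᵢ be the assignments in which traveller i gets their own suitcase. We want the size of the complement of A₁∪…∪A_8.
By inclusion–exclusion this is Σ_{j=0}^{8} (−1)^j C(8,j)·(8−j)!.
Computing: 40320 − 40320 + 20160 − 6720 + 1680 − 336 + 56 − 8 + 1 = 14833.

14833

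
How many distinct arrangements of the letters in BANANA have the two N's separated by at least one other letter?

40

There are 6!/(3!·2!) = 60 arrangements of BANANA in total.
If the two N's are adjacent, glue them into one block, leaving 5 items to arrange: (5)!/(3!) = 20 ways.
Subtracting, 60 − 20 = 40 arrangements keep the N's apart.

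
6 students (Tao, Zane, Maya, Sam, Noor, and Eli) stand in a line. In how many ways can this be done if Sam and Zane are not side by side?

480

Of the 6! = 720 arrangements, those with Sam and Zane adjacent number 2 × 5! = 240 (treat the pair as a block with 2 internal orders).
Complementary counting: 720 − 240 = 480.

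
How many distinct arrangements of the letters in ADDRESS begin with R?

180

With the first slot taken by R, it remains to arrange the other 6 letters (ADDESS).
Those 6 letters have D appearing twice and S appearing twice, giving (6)!/(2!·2!) = 180.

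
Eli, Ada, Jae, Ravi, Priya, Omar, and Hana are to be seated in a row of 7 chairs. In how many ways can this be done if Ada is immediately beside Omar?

Place the 5 others and the Ada-Omar pair as 6 objects in a line; the pair has 2 internal arrangements.
So the count is 2·(6)! = 1440.

1440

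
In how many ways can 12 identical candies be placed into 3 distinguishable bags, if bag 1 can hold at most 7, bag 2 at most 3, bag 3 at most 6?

14

By stars and bars, unrestricted non-negative solutions to x_1+…+x_3 = 12 number C(12+2,2) = 91.
Subtract solutions that violate a single cap (substitute x_i' = x_i − (cap_i+1)): x_1 ≥ 8 gives C(6,2) = 15; x_2 ≥ 4 gives C(10,2) = 45; x_3 ≥ 7 gives C(7,2) = 21. Together 81.
Add back pairs where two caps are both exceeded: 1 + 0 + 3 = 4.
By inclusion–exclusion the count is 91 − 81 + 4 = 14.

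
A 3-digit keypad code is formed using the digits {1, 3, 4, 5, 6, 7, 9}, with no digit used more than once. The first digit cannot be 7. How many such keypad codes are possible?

180

The first digit has 7−1 = 6 choices (anything except 7).
The remaining 2 digits are filled from the other 6 symbols without repetition: 6 × 5 = 30.
Total: 6 × 30 = 180.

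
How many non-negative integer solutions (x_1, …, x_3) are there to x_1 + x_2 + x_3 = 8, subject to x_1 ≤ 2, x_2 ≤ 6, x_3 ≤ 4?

12

Without the upper bounds there are C(10,2) = 45 ways to split 8 among 3 variables.
Subtract solutions that violate a single cap (substitute x_i' = x_i − (cap_i+1)): x_1 ≥ 3 gives C(7,2) = 21; x_2 ≥ 7 gives C(3,2) = 3; x_3 ≥ 5 gives C(5,2) = 10. Together 34.
Add back pairs where two caps are both exceeded: 0 + 1 + 0 = 1.
By inclusion–exclusion the count is 45 − 34 + 1 = 12.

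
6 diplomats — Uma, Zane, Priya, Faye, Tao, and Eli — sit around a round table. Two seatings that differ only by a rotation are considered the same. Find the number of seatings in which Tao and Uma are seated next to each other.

48

Treat {Tao, Uma} as one unit (2 internal orders) and seat the resulting 5 units around the table: (4)! circular arrangements.
So 2 × (4)! = 2 × 24 = 48.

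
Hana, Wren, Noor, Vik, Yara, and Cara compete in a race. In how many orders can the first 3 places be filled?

120

This is an ordered selection of 3 from 6: P(6,3).
That gives 6 × 5 × 4 = 120.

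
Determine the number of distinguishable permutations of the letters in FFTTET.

Letter multiplicities in FFTTET: E×1, F×2, T×3.
The number of distinct arrangements is 6!/(3!·2!) = 720/12 = 60.

60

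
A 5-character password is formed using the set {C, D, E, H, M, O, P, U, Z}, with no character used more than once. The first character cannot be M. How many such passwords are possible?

The first character has 9−1 = 8 choices (anything except M).
The remaining 4 characters are filled from the other 8 symbols without repetition: 8 × 7 × 6 × 5 = 1680.
Total: 8 × 1680 = 13440.

13440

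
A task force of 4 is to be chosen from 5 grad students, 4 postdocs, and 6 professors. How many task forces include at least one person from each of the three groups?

Unrestricted: C(15,4) = 1365 ways to pick any 4 of the 15.
Subtract selections that omit an entire group: no grad students → C(10,4) = 210; no postdocs → C(11,4) = 330; no professors → C(9,4) = 126.
Add back selections omitting two groups (i.e. drawn from a single group): C(5,4) + C(4,4) + C(6,4) = 21.
By inclusion–exclusion: 1365 − 666 + 21 = 720.

720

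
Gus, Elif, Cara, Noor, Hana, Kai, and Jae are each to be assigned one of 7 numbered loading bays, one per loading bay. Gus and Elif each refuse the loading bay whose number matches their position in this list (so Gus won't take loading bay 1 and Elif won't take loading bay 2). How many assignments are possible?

3720

Let Aᵢ (for i ∈ {1, 2}) be the placements that put person i in their forbidden loading bay. Any j of these fix j positions, leaving (7−j)! ways to fill the rest, and there are C(2,j) ways to pick which j.
By inclusion–exclusion, the number of valid placements is Σ_{j=0}^{2} (−1)^j C(2,j)·(7−j)!.
Computing: 5040 − 1440 + 120 = 3720.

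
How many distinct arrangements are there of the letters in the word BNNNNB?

Letter multiplicities in BNNNNB: B×2, N×4.
The number of distinct arrangements is 6!/(4!·2!) = 720/48 = 15.

15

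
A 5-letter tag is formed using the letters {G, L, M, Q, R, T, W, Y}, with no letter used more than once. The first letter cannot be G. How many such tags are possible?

5880

The first letter has 8−1 = 7 choices (anything except G).
The remaining 4 letters are filled from the other 7 symbols without repetition: 7 × 6 × 5 × 4 = 840.
Total: 7 × 840 = 5880.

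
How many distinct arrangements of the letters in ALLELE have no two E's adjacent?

40

There are 6!/(3!·2!) = 60 arrangements of ALLELE in total.
Arrangements with the E's together: treat EE as one letter, giving (5)!/(3!) = 20.
Hence 60 − 20 = 40.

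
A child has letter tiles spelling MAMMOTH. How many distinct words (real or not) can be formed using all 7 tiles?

840

MAMMOTH has 7 letters with M appearing 3 times.
Dividing 7! = 5040 by 3! = 6 for the repeated letters gives 840.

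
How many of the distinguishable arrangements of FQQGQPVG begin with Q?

1260

Fix Q in the first position and arrange the remaining 7 letters.
Those 7 letters have G appearing twice and Q appearing twice, giving (7)!/(2!·2!) = 1260.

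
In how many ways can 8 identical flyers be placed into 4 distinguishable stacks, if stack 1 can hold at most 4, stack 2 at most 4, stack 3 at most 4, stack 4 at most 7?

104

By stars and bars, unrestricted non-negative solutions to x_1+…+x_4 = 8 number C(8+3,3) = 165.
Subtract solutions that violate a single cap (substitute x_i' = x_i − (cap_i+1)): x_1 ≥ 5 gives C(6,3) = 20; x_2 ≥ 5 gives C(6,3) = 20; x_3 ≥ 5 gives C(6,3) = 20; x_4 ≥ 8 gives C(3,3) = 1. Together 61.
No two caps can be exceeded simultaneously, so the pair terms are all 0.
By inclusion–exclusion the count is 165 − 61 + 0 = 104.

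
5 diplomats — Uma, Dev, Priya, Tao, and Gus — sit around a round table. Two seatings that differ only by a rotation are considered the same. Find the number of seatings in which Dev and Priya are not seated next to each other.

Without the restriction there are (4)! = 24 seatings.
Seatings with Dev beside Priya: treat them as a block with 2 internal orders, giving 2 × (3)! = 12.
Subtracting, 24 − 12 = 12.

12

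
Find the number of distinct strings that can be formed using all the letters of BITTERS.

2520

Letter multiplicities in BITTERS: B×1, E×1, I×1, R×1, S×1, T×2.
The number of distinct arrangements is 7!/(2!) = 5040/2 = 2520.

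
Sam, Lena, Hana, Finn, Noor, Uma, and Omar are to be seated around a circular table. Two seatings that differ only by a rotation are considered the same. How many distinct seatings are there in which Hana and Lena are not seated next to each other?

Without the restriction there are (6)! = 720 seatings.
Seatings with Hana beside Lena: treat them as a block with 2 internal orders, giving 2 × (5)! = 240.
Subtracting, 720 − 240 = 480.

480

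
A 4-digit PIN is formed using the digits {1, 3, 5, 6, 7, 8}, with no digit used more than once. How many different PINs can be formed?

With no repetition, fill the 4 digits in order: 6 choices, then 5, down to 3.
That product is 6 × 5 × 4 × 3 = 360.

360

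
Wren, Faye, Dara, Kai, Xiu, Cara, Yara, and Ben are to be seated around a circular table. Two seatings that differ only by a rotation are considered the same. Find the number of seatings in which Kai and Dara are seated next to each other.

Glue Kai and Dara into a block (2 internal orders). Seating 7 units around a circle gives (6)! arrangements.
So 2 × (6)! = 2 × 720 = 1440.

1440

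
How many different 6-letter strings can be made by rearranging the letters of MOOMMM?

15

MOOMMM has 6 letters with M appearing 4 times and O appearing twice.
The number of distinct arrangements is 6!/(4!·2!) = 720/48 = 15.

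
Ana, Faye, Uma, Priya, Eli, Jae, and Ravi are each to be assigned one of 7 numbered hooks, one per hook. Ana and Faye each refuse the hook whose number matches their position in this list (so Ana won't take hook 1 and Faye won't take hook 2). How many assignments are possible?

3720

Let Aᵢ (for i ∈ {1, 2}) be the placements that put person i in their forbidden hook. Any j of these fix j positions, leaving (7−j)! ways to fill the rest, and there are C(2,j) ways to pick which j.
By inclusion–exclusion, the number of valid placements is Σ_{j=0}^{2} (−1)^j C(2,j)·(7−j)!.
Computing: 5040 − 1440 + 120 = 3720.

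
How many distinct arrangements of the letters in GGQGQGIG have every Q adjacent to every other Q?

42

Treat the 2 copies of Q as a single block. The multiset to arrange is then {QQ, G, G, G, G, G, I}, 7 items in all.
That gives (7)!/(5!) = 42 arrangements.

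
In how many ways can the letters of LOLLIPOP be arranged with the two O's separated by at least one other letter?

Total arrangements of LOLLIPOP: 8!/(3!·2!·2!) = 1680.
If the two O's are adjacent, glue them into one block, leaving 7 items to arrange: (7)!/(3!·2!) = 420 ways.
Hence 1680 − 420 = 1260.

1260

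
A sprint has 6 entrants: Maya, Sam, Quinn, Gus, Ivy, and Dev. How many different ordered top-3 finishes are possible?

120

There are 6 choices for 1st place, 5 for 2nd, and 4 for 3rd.
That gives 6 × 5 × 4 = 120.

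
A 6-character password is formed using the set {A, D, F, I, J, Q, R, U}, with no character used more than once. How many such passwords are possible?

20160

This is a permutation of 6 out of 8: P(8,6) = 8!/2!.
8 × 7 × 6 × 5 × 4 × 3 = 20160.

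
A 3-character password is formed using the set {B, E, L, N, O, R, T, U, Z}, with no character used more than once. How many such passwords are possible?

Choose and order 3 of the 9 symbols: the first character has 9 options, the next 8, then 7.
That product is 9 × 8 × 7 = 504.

504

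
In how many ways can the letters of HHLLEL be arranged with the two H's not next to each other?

Total arrangements of HHLLEL: 6!/(3!·2!) = 60.
If the two H's are adjacent, glue them into one block, leaving 5 items to arrange: (5)!/(3!) = 20 ways.
Subtracting, 60 − 20 = 40 arrangements keep the H's apart.

40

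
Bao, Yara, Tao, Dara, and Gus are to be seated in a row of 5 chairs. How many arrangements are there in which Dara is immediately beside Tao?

Glue Dara and Tao into one block (2 internal orders), leaving 4 units to arrange in a row.
So the count is 2·(4)! = 48.

48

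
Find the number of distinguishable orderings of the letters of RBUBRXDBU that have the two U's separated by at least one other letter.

There are 9!/(3!·2!·2!) = 15120 arrangements of RBUBRXDBU in total.
If the two U's are adjacent, glue them into one block, leaving 8 items to arrange: (8)!/(3!·2!) = 3360 ways.
Hence 15120 − 3360 = 11760.

11760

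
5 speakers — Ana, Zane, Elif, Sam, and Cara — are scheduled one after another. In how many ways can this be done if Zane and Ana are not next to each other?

72

Of the 5! = 120 arrangements, those with Zane and Ana adjacent number 2 × 4! = 48 (treat the pair as a block with 2 internal orders).
So 120 − 48 = 72 arrangements keep them apart.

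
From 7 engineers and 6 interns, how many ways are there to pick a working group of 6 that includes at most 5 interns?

Split by how many interns are chosen (0 through 5).
Sum: C(6,0)·C(7,6) + C(6,1)·C(7,5) + C(6,2)·C(7,4) + C(6,3)·C(7,3) + C(6,4)·C(7,2) + C(6,5)·C(7,1) = 7 + 126 + 525 + 700 + 315 + 42 = 1715.

1715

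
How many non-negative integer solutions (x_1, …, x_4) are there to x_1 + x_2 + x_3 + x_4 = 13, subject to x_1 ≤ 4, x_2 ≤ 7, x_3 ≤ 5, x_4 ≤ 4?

96

By stars and bars, unrestricted non-negative solutions to x_1+…+x_4 = 13 number C(13+3,3) = 560.
Subtract solutions that violate a single cap (substitute x_i' = x_i − (cap_i+1)): x_1 ≥ 5 gives C(11,3) = 165; x_2 ≥ 8 gives C(8,3) = 56; x_3 ≥ 6 gives C(10,3) = 120; x_4 ≥ 5 gives C(11,3) = 165. Together 506.
Add back pairs where two caps are both exceeded: 1 + 10 + 20 + 0 + 1 + 10 = 42.
By inclusion–exclusion the count is 560 − 506 + 42 = 96.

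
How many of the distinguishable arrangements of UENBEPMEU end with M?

3360

With the last slot taken by M, it remains to arrange the other 8 letters (UENBEPEU).
Those 8 letters have E appearing 3 times and U appearing twice, giving (8)!/(3!·2!) = 3360.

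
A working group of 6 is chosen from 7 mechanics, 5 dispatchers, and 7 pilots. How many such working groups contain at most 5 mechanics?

Split by how many mechanics are chosen (0 through 5).
Sum: C(7,0)·C(12,6) + C(7,1)·C(12,5) + C(7,2)·C(12,4) + C(7,3)·C(12,3) + C(7,4)·C(12,2) + C(7,5)·C(12,1) = 924 + 5544 + 10395 + 7700 + 2310 + 252 = 27125.

27125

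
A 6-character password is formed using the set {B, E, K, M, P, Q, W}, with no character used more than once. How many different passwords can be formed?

5040

Choose and order 6 of the 7 symbols: the first character has 7 options, the next 6, and so on down to 2.
7 × 6 × 5 × 4 × 3 × 2 = 5040.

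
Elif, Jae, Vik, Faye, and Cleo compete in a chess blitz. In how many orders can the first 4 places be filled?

120

There are 5 choices for 1st place, 4 for 2nd, and so on down to 2 for position 4.
That gives 5 × 4 × 3 × 2 = 120.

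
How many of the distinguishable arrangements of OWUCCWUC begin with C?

630

Fix C in the first position and arrange the remaining 7 letters.
Those 7 letters have C appearing twice, U appearing twice, and W appearing twice, giving (7)!/(2!·2!·2!) = 630.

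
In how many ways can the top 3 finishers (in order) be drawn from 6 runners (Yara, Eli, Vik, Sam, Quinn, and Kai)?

This is an ordered selection of 3 from 6: P(6,3).
That gives 6 × 5 × 4 = 120.

120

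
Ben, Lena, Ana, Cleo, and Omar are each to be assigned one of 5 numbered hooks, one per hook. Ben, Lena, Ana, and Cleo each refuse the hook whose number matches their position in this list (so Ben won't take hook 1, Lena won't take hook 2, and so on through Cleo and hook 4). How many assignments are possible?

53

Let Aᵢ (for 1 ≤ i ≤ 4) be the placements that put person i in their forbidden hook. Any j of these fix j positions, leaving (5−j)! ways to fill the rest, and there are C(4,j) ways to pick which j.
By inclusion–exclusion, the number of valid placements is Σ_{j=0}^{4} (−1)^j C(4,j)·(5−j)!.
Computing: 120 − 96 + 36 − 8 + 1 = 53.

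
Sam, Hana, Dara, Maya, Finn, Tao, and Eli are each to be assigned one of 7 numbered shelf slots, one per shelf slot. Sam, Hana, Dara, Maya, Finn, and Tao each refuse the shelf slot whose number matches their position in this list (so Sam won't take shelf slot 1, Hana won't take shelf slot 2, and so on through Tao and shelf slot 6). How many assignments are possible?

Let Aᵢ (for 1 ≤ i ≤ 6) be the placements that put person i in their forbidden shelf slot. Any j of these fix j positions, leaving (7−j)! ways to fill the rest, and there are C(6,j) ways to pick which j.
By inclusion–exclusion, the number of valid placements is Σ_{j=0}^{6} (−1)^j C(6,j)·(7−j)!.
Computing: 5040 − 4320 + 1800 − 480 + 90 − 12 + 1 = 2119.

2119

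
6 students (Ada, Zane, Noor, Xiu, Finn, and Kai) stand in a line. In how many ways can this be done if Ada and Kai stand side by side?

Glue Ada and Kai into one block (2 internal orders), leaving 5 units to arrange in a row.
That gives 2 × 5! = 2 × 120 = 240.

240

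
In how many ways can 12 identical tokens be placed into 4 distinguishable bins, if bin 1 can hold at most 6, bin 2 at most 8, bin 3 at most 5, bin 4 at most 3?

144

Without the upper bounds there are C(15,3) = 455 ways to split 12 among 4 bins.
Subtract solutions that violate a single cap (substitute x_i' = x_i − (cap_i+1)): x_1 ≥ 7 gives C(8,3) = 56; x_2 ≥ 9 gives C(6,3) = 20; x_3 ≥ 6 gives C(9,3) = 84; x_4 ≥ 4 gives C(11,3) = 165. Together 325.
Add back pairs where two caps are both exceeded: 0 + 0 + 4 + 0 + 0 + 10 = 14.
By inclusion–exclusion the count is 455 − 325 + 14 = 144.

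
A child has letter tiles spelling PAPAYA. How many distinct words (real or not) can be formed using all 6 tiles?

60

PAPAYA has 6 letters with A appearing 3 times and P appearing twice.
The number of distinct arrangements is 6!/(3!·2!) = 720/12 = 60.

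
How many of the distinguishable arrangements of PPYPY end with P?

Fix P in the last position and arrange the remaining 4 letters.
Those 4 letters have P appearing twice and Y appearing twice, giving (4)!/(2!·2!) = 6.

6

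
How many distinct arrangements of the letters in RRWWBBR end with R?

90

Fix R in the last position and arrange the remaining 6 letters.
Those 6 letters have B appearing twice, R appearing twice, and W appearing twice, giving (6)!/(2!·2!·2!) = 90.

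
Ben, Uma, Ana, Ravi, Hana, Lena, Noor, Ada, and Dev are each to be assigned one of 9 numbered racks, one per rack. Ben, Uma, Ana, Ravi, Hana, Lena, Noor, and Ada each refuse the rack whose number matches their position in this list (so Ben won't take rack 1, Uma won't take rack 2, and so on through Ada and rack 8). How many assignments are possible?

Let Aᵢ (for 1 ≤ i ≤ 8) be the placements that put person i in their forbidden rack. Any j of these fix j positions, leaving (9−j)! ways to fill the rest, and there are C(8,j) ways to pick which j.
By inclusion–exclusion, the number of valid placements is Σ_{j=0}^{8} (−1)^j C(8,j)·(9−j)!.
Computing: 362880 − 322560 + 141120 − 40320 + 8400 − 1344 + 168 − 16 + 1 = 148329.

148329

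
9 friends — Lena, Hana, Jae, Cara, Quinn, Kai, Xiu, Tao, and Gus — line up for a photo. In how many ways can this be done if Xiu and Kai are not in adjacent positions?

Of the 9! = 362880 arrangements, those with Xiu and Kai adjacent number 2 × 8! = 80640 (treat the pair as a block with 2 internal orders).
So 362880 − 80640 = 282240 arrangements keep them apart.

282240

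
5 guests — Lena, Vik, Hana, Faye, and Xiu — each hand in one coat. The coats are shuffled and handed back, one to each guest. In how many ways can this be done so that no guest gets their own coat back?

44

Let Aᵢ be the assignments in which guest i gets their own coat. We want the size of the complement of A₁∪…∪A_5.
By inclusion–exclusion this is Σ_{j=0}^{5} (−1)^j C(5,j)·(5−j)!.
Computing: 120 − 120 + 60 − 20 + 5 − 1 = 44.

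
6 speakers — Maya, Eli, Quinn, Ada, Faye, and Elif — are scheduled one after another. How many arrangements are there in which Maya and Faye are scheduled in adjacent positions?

Place the 4 others and the Maya-Faye pair as 5 objects in a line; the pair has 2 internal arrangements.
So the count is 2·(5)! = 240.

240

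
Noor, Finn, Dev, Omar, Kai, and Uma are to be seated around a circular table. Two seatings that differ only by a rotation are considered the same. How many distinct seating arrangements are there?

120

Fix one person's seat to break rotational symmetry; the remaining 5 people can be arranged in (5)! = 120 ways.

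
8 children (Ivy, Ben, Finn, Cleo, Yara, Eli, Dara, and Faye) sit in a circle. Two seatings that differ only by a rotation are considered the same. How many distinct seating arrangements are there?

Around a circle, 8 distinct people have 8!/8 = (7)! = 5040 rotationally distinct seatings.

5040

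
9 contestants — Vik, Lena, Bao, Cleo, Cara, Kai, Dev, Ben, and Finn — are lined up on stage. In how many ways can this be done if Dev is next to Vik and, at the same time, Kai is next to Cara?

20160

Treat {Dev,Vik} as one block (2 orders) and {Kai,Cara} as another (2 orders).
That leaves 7 units to arrange: 2 × 2 × 7! = 4 × 5040 = 20160.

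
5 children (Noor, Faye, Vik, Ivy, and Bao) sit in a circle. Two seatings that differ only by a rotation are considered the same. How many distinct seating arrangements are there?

24

Fix one person's seat to break rotational symmetry; the remaining 4 people can be arranged in (4)! = 24 ways.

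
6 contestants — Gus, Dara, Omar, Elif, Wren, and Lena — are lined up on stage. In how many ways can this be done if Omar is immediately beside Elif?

240

Place the 4 others and the Omar-Elif pair as 5 objects in a line; the pair has 2 internal arrangements.
So the count is 2·(5)! = 240.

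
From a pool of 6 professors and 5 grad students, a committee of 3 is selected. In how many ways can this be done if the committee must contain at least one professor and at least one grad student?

Unrestricted: C(11,3) = 165 ways to pick any 3 of the 11.
Subtract selections that omit an entire group: no professors → C(5,3) = 10; no grad students → C(6,3) = 20.
Both groups omitted at once is impossible, so 165 − 30 = 135.

135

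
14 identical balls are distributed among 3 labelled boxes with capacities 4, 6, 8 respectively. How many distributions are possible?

15

Ignoring the caps, the number of non-negative solutions to x_1+…+x_3 = 14 is C(16,2) = 120.
Subtract solutions that violate a single cap (substitute x_i' = x_i − (cap_i+1)): x_1 ≥ 5 gives C(11,2) = 55; x_2 ≥ 7 gives C(9,2) = 36; x_3 ≥ 9 gives C(7,2) = 21. Together 112.
Add back pairs where two caps are both exceeded: 6 + 1 + 0 = 7.
By inclusion–exclusion the count is 120 − 112 + 7 = 15.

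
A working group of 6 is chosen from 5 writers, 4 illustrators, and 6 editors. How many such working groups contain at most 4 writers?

Split by how many writers are chosen (0 through 4).
Sum: C(5,0)·C(10,6) + C(5,1)·C(10,5) + C(5,2)·C(10,4) + C(5,3)·C(10,3) + C(5,4)·C(10,2) = 210 + 1260 + 2100 + 1200 + 225 = 4995.

4995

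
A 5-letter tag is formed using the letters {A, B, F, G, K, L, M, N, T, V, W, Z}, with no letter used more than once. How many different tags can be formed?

95040

With no repetition, fill the 5 letters in order: 12 choices, then 11, down to 8.
That product is 12 × 11 × 10 × 9 × 8 = 95040.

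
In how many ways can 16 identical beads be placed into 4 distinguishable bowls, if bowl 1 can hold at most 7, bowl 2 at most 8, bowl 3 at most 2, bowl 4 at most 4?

45

Ignoring the caps, the number of non-negative solutions to x_1+…+x_4 = 16 is C(19,3) = 969.
Subtract solutions that violate a single cap (substitute x_i' = x_i − (cap_i+1)): x_1 ≥ 8 gives C(11,3) = 165; x_2 ≥ 9 gives C(10,3) = 120; x_3 ≥ 3 gives C(16,3) = 560; x_4 ≥ 5 gives C(14,3) = 364. Together 1209.
Add back pairs where two caps are both exceeded: 0 + 56 + 20 + 35 + 10 + 165 = 286.
Subtract triples: 0 + 0 + 1 + 0 = 1.
By inclusion–exclusion the count is 969 − 1209 + 286 − 1 = 45.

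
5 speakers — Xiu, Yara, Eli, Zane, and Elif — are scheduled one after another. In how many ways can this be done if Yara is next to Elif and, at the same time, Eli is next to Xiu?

Treat {Yara,Elif} as one block (2 orders) and {Eli,Xiu} as another (2 orders).
That leaves 3 units to arrange: 2 × 2 × 3! = 4 × 6 = 24.

24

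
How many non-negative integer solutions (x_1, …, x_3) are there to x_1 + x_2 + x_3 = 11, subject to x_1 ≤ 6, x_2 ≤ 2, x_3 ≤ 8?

15

Without the upper bounds there are C(13,2) = 78 ways to split 11 among 3 variables.
Subtract solutions that violate a single cap (substitute x_i' = x_i − (cap_i+1)): x_1 ≥ 7 gives C(6,2) = 15; x_2 ≥ 3 gives C(10,2) = 45; x_3 ≥ 9 gives C(4,2) = 6. Together 66.
Add back pairs where two caps are both exceeded: 3 + 0 + 0 = 3.
By inclusion–exclusion the count is 78 − 66 + 3 = 15.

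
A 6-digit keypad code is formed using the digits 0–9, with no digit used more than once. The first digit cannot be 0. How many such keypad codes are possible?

The first digit has 10−1 = 9 choices (anything except 0).
The remaining 5 digits are filled from the other 9 symbols without repetition: 9 × 8 × 7 × 6 × 5 = 15120.
Total: 9 × 15120 = 136080.

136080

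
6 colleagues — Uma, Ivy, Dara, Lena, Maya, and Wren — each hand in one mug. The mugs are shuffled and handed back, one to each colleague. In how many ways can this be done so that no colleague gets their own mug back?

265

Let Aᵢ be the assignments in which colleague i gets their own mug. We want the size of the complement of A₁∪…∪A_6.
By inclusion–exclusion this is Σ_{j=0}^{6} (−1)^j C(6,j)·(6−j)!.
Computing: 720 − 720 + 360 − 120 + 30 − 6 + 1 = 265.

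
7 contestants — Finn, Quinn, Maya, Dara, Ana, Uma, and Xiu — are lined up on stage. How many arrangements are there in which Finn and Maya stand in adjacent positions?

Glue Finn and Maya into one block (2 internal orders), leaving 6 units to arrange in a row.
That gives 2 × 6! = 2 × 720 = 1440.

1440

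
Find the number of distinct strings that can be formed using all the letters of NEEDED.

NEEDED has 6 letters with D appearing twice and E appearing 3 times.
Dividing 6! = 720 by 3!·2! = 12 for the repeated letters gives 60.

60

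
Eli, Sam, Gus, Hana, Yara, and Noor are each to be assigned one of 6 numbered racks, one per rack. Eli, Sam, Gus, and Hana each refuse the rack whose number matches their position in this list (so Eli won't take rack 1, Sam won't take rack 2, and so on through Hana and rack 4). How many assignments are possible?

362

Let Aᵢ (for 1 ≤ i ≤ 4) be the placements that put person i in their forbidden rack. Any j of these fix j positions, leaving (6−j)! ways to fill the rest, and there are C(4,j) ways to pick which j.
By inclusion–exclusion, the number of valid placements is Σ_{j=0}^{4} (−1)^j C(4,j)·(6−j)!.
Computing: 720 − 480 + 144 − 24 + 2 = 362.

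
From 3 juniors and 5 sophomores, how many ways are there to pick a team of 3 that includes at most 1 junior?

Split by how many juniors are chosen (0 through 1).
Sum: C(3,0)·C(5,3) + C(3,1)·C(5,2) = 10 + 30 = 40.

40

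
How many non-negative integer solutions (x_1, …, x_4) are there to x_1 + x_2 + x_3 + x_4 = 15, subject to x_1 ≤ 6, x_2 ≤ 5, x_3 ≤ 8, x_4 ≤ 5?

169

Without the upper bounds there are C(18,3) = 816 ways to split 15 among 4 variables.
Subtract solutions that violate a single cap (substitute x_i' = x_i − (cap_i+1)): x_1 ≥ 7 gives C(11,3) = 165; x_2 ≥ 6 gives C(12,3) = 220; x_3 ≥ 9 gives C(9,3) = 84; x_4 ≥ 6 gives C(12,3) = 220. Together 689.
Add back pairs where two caps are both exceeded: 10 + 0 + 10 + 1 + 20 + 1 = 42.
By inclusion–exclusion the count is 816 − 689 + 42 = 169.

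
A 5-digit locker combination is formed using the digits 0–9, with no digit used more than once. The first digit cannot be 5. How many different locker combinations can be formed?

27216

The first digit has 10−1 = 9 choices (anything except 5).
The remaining 4 digits are filled from the other 9 symbols without repetition: 9 × 8 × 7 × 6 = 3024.
Total: 9 × 3024 = 27216.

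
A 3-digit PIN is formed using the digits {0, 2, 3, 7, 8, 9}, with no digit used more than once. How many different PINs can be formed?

120

This is a permutation of 3 out of 6: P(6,3) = 6!/3!.
That product is 6 × 5 × 4 = 120.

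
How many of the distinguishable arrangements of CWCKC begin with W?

Fix W in the first position and arrange the remaining 4 letters.
Those 4 letters have C appearing 3 times, giving (4)!/(3!) = 4.

4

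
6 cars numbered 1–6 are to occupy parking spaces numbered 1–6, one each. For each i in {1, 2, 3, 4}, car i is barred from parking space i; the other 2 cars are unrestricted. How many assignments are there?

Let Aᵢ (for 1 ≤ i ≤ 4) be the placements that put car i in its forbidden parking space. Any j of these fix j positions, leaving (6−j)! ways to fill the rest, and there are C(4,j) ways to pick which j.
By inclusion–exclusion, the number of valid placements is Σ_{j=0}^{4} (−1)^j C(4,j)·(6−j)!.
Computing: 720 − 480 + 144 − 24 + 2 = 362.

362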